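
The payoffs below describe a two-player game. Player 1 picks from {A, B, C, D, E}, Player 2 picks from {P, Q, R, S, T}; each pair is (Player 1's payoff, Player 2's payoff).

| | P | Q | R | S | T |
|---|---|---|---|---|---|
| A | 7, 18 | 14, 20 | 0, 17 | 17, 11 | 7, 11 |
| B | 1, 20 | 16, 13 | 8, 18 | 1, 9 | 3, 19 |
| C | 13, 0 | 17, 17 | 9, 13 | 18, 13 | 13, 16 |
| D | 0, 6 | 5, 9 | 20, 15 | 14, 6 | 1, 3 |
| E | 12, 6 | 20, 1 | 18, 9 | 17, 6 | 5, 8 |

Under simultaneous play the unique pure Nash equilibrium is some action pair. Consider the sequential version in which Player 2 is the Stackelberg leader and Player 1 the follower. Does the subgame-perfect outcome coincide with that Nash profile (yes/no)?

Player 1 best-responds to each possible Player 2 move:
- P: BR = C, leader payoff 0.
- Q: BR = E, leader payoff 1.
- R: BR = D, leader payoff 15.
- S: BR = C, leader payoff 13.
- T: BR = C, leader payoff 16.
Among 0, 1, 15, 13, 16, the best is 16 at T. Subgame-perfect outcome: (C, T) with payoffs (13, 16).
Now find the simultaneous Nash equilibrium.
Player 1's best replies: P→C; Q→E; R→D; S→C; T→C.
Player 2's best replies: A→Q; B→P; C→Q; D→R; E→R.
Only (D, R) has each player best-responding; Nash payoffs (20, 15).
Sequential outcome (C, T) differs from the Nash profile (D, R).

no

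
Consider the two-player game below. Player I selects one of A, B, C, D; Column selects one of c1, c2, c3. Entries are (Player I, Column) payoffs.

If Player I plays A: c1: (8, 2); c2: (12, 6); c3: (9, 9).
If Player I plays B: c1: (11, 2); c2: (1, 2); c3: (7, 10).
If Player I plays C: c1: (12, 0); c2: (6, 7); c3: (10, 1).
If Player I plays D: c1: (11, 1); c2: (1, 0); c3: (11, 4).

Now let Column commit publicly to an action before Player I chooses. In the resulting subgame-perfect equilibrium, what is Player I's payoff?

12

Backward induction with Column moving first.
- c1: Player I compares 8, 11, 12, 11 and picks C; Column would get 0.
- c2: Player I compares 12, 1, 6, 1 and picks A; Column would get 6.
- c3: Player I compares 9, 7, 10, 11 and picks D; Column would get 4.
Maximizing over 0, 6, 4, Column chooses c2. Subgame-perfect outcome: (A, c2) with payoffs (12, 6).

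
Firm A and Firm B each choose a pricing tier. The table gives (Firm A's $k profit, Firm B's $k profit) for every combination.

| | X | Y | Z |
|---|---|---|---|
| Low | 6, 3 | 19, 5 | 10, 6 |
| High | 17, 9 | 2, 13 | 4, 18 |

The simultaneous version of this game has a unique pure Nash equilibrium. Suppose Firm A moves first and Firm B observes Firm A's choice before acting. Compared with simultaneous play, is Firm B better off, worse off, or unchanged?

unchanged

Backward induction with Firm A moving first.
- Low → Firm B plays Z (best of 3, 5, 6); Firm A gets 10.
- High → Firm B plays Z (best of 9, 13, 18); Firm A gets 4.
Firm A's induced payoffs are 10, 4, so Firm A commits to Low. Subgame-perfect outcome: (Low, Z) with payoffs (10, 6).
Now find the simultaneous Nash equilibrium.
Firm A's best replies: X→High; Y→Low; Z→Low.
Firm B's best replies: Low→Z; High→Z.
Only (Low, Z) has each player best-responding; Nash payoffs (10, 6).
Firm B earns 6 sequentially versus 6 at the Nash outcome: unchanged.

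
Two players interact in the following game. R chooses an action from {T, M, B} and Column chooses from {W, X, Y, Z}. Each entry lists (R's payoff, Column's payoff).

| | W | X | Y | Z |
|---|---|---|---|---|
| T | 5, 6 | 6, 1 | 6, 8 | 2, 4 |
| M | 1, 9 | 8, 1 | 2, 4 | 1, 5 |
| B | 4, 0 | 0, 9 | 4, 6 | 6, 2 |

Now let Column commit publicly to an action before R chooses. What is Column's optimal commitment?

Backward induction with Column moving first.
- W: R compares 5, 1, 4 and picks T; Column would get 6.
- X: R compares 6, 8, 0 and picks M; Column would get 1.
- Y: R compares 6, 2, 4 and picks T; Column would get 8.
- Z: R compares 2, 1, 6 and picks B; Column would get 2.
Among 6, 1, 8, 2, the best is 8 at Y. Subgame-perfect outcome: (T, Y) with payoffs (6, 8).

Y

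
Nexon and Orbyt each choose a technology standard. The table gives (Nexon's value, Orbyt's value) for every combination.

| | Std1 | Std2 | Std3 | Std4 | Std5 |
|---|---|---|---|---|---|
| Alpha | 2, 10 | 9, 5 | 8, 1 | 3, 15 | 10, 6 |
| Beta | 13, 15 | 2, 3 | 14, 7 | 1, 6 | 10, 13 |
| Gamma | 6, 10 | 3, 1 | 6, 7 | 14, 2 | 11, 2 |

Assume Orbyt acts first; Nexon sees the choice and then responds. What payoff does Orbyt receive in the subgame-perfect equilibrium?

15

Work backward from Nexon's decision.
- Std1 → Nexon plays Beta (best of 2, 13, 6); Orbyt gets 15.
- Std2 → Nexon plays Alpha (best of 9, 2, 3); Orbyt gets 5.
- Std3 → Nexon plays Beta (best of 8, 14, 6); Orbyt gets 7.
- Std4 → Nexon plays Gamma (best of 3, 1, 14); Orbyt gets 2.
- Std5 → Nexon plays Gamma (best of 10, 10, 11); Orbyt gets 2.
Among 15, 5, 7, 2, 2, the best is 15 at Std1. Subgame-perfect outcome: (Beta, Std1) with payoffs (13, 15).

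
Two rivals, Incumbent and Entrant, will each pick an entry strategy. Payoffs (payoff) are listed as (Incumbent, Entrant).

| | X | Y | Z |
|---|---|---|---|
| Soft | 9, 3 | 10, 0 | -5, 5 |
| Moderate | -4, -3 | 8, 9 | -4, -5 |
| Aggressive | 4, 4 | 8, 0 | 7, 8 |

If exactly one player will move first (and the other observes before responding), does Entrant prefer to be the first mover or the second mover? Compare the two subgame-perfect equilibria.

If Incumbent leads: Entrant's best replies are Soft→Z, Moderate→Y, Aggressive→Z; Incumbent's induced payoffs -5, 8, 7; outcome (Moderate, Y), payoffs (8, 9).
If Entrant leads: Incumbent's best replies are X→Soft, Y→Soft, Z→Aggressive; Entrant's induced payoffs 3, 0, 8; outcome (Aggressive, Z), payoffs (7, 8).
Entrant gets 8 moving first and 9 moving second, so Entrant prefers to move second.

second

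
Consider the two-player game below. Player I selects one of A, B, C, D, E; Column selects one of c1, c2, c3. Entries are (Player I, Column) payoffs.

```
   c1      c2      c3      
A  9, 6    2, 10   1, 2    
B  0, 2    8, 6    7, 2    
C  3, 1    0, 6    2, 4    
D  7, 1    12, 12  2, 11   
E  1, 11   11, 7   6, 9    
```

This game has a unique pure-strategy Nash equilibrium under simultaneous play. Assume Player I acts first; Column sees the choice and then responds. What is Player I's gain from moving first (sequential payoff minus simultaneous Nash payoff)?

Work backward from Column's decision.
- A: BR = c2, leader payoff 2.
- B: BR = c2, leader payoff 8.
- C: BR = c2, leader payoff 0.
- D: BR = c2, leader payoff 12.
- E: BR = c1, leader payoff 1.
Player I's induced payoffs are 2, 8, 0, 12, 1, so Player I commits to D. Subgame-perfect outcome: (D, c2) with payoffs (12, 12).
Under simultaneous play:
Player I's best replies: c1→A; c2→D; c3→B.
Column's best replies: A→c2; B→c2; C→c2; D→c2; E→c1.
The unique mutual best reply is (D, c2), giving (12, 12).
Player I's commitment gain: 12 − 12 = 0.

0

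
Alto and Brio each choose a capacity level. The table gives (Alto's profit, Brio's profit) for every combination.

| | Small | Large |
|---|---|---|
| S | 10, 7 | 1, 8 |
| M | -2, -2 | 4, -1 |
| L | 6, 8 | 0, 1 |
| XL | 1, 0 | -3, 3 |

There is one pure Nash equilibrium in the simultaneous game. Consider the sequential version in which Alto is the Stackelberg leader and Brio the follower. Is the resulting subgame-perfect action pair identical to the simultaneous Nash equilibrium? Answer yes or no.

no

Brio best-responds to each possible Alto move:
- S: Brio compares 7, 8 and picks Large; Alto would get 1.
- M: Brio compares -2, -1 and picks Large; Alto would get 4.
- L: Brio compares 8, 1 and picks Small; Alto would get 6.
- XL: Brio compares 0, 3 and picks Large; Alto would get -3.
Among 1, 4, 6, -3, the best is 6 at L. Subgame-perfect outcome: (L, Small) with payoffs (6, 8).
For the simultaneous game, intersect best replies.
Alto's best replies: Small→S; Large→M.
Brio's best replies: S→Large; M→Large; L→Small; XL→Large.
Only (M, Large) has each player best-responding; Nash payoffs (4, -1).
Sequential outcome (L, Small) differs from the Nash profile (M, Large).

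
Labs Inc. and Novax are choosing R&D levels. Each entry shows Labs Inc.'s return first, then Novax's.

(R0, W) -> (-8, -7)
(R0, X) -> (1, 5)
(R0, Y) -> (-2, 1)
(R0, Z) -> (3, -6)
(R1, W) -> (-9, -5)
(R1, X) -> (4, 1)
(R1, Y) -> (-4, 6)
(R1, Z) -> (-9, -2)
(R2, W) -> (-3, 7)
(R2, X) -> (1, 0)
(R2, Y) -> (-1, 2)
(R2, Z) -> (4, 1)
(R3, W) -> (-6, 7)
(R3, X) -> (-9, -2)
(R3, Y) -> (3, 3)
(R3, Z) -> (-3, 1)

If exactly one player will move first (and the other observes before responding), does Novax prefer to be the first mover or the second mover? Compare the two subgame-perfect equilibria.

first

If Labs Inc. leads: Novax's best replies are R0→X, R1→Y, R2→W, R3→W; Labs Inc.'s induced payoffs 1, -4, -3, -6; outcome (R0, X), payoffs (1, 5).
If Novax leads: Labs Inc.'s best replies are W→R2, X→R1, Y→R3, Z→R2; Novax's induced payoffs 7, 1, 3, 1; outcome (R2, W), payoffs (-3, 7).
Novax gets 7 moving first and 5 moving second, so Novax prefers to move first.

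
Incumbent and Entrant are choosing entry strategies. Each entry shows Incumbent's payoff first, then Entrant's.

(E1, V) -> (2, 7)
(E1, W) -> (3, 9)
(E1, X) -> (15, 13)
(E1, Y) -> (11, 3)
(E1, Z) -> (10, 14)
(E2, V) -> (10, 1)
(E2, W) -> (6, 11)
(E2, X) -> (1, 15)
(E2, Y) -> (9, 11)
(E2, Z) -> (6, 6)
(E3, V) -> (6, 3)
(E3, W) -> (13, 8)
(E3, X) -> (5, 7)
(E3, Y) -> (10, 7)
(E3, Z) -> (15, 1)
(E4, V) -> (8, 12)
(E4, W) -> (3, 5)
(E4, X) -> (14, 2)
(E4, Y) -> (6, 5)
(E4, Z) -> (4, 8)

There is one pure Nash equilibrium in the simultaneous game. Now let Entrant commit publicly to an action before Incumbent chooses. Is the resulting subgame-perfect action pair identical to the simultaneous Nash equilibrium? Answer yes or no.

no

Backward induction with Entrant moving first.
- V → Incumbent plays E2 (best of 2, 10, 6, 8); Entrant gets 1.
- W → Incumbent plays E3 (best of 3, 6, 13, 3); Entrant gets 8.
- X → Incumbent plays E1 (best of 15, 1, 5, 14); Entrant gets 13.
- Y → Incumbent plays E1 (best of 11, 9, 10, 6); Entrant gets 3.
- Z → Incumbent plays E3 (best of 10, 6, 15, 4); Entrant gets 1.
Maximizing over 1, 8, 13, 3, 1, Entrant chooses X. Subgame-perfect outcome: (E1, X) with payoffs (15, 13).
For the simultaneous game, intersect best replies.
Incumbent's best replies: V→E2; W→E3; X→E1; Y→E1; Z→E3.
Entrant's best replies: E1→Z; E2→X; E3→W; E4→V.
The unique mutual best reply is (E3, W), giving (13, 8).
Sequential outcome (E1, X) differs from the Nash profile (E3, W).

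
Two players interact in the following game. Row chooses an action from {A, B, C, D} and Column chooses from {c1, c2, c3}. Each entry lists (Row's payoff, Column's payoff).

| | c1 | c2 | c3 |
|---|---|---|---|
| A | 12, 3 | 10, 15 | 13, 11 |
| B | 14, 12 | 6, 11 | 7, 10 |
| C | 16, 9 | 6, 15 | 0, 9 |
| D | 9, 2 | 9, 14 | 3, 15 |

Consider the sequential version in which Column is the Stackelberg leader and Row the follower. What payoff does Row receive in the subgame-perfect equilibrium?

10

Work backward from Row's decision.
- c1: Row compares 12, 14, 16, 9 and picks C; Column would get 9.
- c2: Row compares 10, 6, 6, 9 and picks A; Column would get 15.
- c3: Row compares 13, 7, 0, 3 and picks A; Column would get 11.
Maximizing over 9, 15, 11, Column chooses c2. Subgame-perfect outcome: (A, c2) with payoffs (10, 15).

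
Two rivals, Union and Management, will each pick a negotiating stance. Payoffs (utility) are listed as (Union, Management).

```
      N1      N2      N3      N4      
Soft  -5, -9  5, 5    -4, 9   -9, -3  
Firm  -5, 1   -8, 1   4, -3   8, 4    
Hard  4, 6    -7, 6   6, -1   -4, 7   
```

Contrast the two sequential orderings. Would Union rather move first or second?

If Union leads: Management's best replies are Soft→N3, Firm→N4, Hard→N4; Union's induced payoffs -4, 8, -4; outcome (Firm, N4), payoffs (8, 4).
If Management leads: Union's best replies are N1→Hard, N2→Soft, N3→Hard, N4→Firm; Management's induced payoffs 6, 5, -1, 4; outcome (Hard, N1), payoffs (4, 6).
Union gets 8 moving first and 4 moving second, so Union prefers to move first.

first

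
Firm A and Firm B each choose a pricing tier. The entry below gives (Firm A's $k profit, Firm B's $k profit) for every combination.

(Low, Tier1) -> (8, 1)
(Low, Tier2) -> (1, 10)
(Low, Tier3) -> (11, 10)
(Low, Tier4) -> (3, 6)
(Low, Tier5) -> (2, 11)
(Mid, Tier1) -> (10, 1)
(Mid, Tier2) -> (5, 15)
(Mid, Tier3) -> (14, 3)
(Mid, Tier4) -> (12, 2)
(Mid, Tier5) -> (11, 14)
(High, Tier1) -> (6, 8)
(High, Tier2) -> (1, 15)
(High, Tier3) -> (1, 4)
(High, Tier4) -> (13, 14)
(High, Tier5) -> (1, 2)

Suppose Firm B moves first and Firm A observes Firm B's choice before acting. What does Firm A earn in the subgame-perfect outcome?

5

Backward induction with Firm B moving first.
- Tier1: BR = Mid, leader payoff 1.
- Tier2: BR = Mid, leader payoff 15.
- Tier3: BR = Mid, leader payoff 3.
- Tier4: BR = High, leader payoff 14.
- Tier5: BR = Mid, leader payoff 14.
Firm B's induced payoffs are 1, 15, 3, 14, 14, so Firm B commits to Tier2. Subgame-perfect outcome: (Mid, Tier2) with payoffs (5, 15).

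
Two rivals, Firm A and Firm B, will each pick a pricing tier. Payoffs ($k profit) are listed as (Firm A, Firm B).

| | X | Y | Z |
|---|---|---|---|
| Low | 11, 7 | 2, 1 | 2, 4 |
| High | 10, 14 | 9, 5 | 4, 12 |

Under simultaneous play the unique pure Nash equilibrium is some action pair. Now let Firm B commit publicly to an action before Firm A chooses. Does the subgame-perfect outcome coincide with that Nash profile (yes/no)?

no

Solve by backward induction (Firm B leads).
- X: Firm A compares 11, 10 and picks Low; Firm B would get 7.
- Y: Firm A compares 2, 9 and picks High; Firm B would get 5.
- Z: Firm A compares 2, 4 and picks High; Firm B would get 12.
Maximizing over 7, 5, 12, Firm B chooses Z. Subgame-perfect outcome: (High, Z) with payoffs (4, 12).
Now find the simultaneous Nash equilibrium.
Firm A's best replies: X→Low; Y→High; Z→High.
Firm B's best replies: Low→X; High→X.
Only (Low, X) has each player best-responding; Nash payoffs (11, 7).
Sequential outcome (High, Z) differs from the Nash profile (Low, X).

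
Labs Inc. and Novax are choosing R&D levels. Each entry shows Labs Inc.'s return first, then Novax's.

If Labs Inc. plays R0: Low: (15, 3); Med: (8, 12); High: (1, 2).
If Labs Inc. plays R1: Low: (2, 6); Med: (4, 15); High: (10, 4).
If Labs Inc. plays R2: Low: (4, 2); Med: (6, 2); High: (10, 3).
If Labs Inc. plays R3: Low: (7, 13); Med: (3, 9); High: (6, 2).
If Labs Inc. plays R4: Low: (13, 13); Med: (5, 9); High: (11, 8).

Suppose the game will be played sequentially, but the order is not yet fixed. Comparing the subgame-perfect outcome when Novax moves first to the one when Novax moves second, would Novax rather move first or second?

If Labs Inc. leads: Novax's best replies are R0→Med, R1→Med, R2→High, R3→Low, R4→Low; Labs Inc.'s induced payoffs 8, 4, 10, 7, 13; outcome (R4, Low), payoffs (13, 13).
If Novax leads: Labs Inc.'s best replies are Low→R0, Med→R0, High→R4; Novax's induced payoffs 3, 12, 8; outcome (R0, Med), payoffs (8, 12).
Novax gets 12 moving first and 13 moving second, so Novax prefers to move second.

second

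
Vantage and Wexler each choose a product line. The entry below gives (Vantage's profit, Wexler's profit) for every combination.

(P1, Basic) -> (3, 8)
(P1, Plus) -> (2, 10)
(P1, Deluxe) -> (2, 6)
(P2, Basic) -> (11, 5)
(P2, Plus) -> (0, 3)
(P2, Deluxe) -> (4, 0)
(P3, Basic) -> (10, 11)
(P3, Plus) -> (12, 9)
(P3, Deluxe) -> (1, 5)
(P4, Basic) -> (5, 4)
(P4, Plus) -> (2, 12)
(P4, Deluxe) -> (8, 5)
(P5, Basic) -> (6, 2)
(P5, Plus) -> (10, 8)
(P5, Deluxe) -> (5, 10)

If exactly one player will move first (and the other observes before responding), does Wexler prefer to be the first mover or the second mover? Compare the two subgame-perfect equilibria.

If Vantage leads: Wexler's best replies are P1→Plus, P2→Basic, P3→Basic, P4→Plus, P5→Deluxe; Vantage's induced payoffs 2, 11, 10, 2, 5; outcome (P2, Basic), payoffs (11, 5).
If Wexler leads: Vantage's best replies are Basic→P2, Plus→P3, Deluxe→P4; Wexler's induced payoffs 5, 9, 5; outcome (P3, Plus), payoffs (12, 9).
Wexler gets 9 moving first and 5 moving second, so Wexler prefers to move first.

first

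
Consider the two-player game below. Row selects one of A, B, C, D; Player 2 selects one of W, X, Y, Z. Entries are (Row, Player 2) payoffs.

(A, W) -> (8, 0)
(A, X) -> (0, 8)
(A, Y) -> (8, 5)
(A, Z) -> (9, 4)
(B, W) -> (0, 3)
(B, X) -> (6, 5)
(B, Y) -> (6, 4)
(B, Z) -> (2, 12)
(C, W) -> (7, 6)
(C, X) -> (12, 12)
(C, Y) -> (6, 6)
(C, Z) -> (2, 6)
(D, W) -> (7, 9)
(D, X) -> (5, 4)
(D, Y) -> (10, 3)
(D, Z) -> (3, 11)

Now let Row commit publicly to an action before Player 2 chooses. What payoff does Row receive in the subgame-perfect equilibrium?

12

Backward induction with Row moving first.
- A → Player 2 plays X (best of 0, 8, 5, 4); Row gets 0.
- B → Player 2 plays Z (best of 3, 5, 4, 12); Row gets 2.
- C → Player 2 plays X (best of 6, 12, 6, 6); Row gets 12.
- D → Player 2 plays Z (best of 9, 4, 3, 11); Row gets 3.
Maximizing over 0, 2, 12, 3, Row chooses C. Subgame-perfect outcome: (C, X) with payoffs (12, 12).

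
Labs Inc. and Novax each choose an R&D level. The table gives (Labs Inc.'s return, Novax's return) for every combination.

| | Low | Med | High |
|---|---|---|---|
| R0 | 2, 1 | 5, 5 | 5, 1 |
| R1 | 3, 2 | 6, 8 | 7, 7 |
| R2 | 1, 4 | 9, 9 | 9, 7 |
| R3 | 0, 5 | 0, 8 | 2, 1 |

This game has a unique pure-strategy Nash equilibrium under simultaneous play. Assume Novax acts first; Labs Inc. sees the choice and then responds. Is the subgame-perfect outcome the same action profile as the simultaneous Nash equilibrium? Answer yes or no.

Backward induction with Novax moving first.
- Low → Labs Inc. plays R1 (best of 2, 3, 1, 0); Novax gets 2.
- Med → Labs Inc. plays R2 (best of 5, 6, 9, 0); Novax gets 9.
- High → Labs Inc. plays R2 (best of 5, 7, 9, 2); Novax gets 7.
Maximizing over 2, 9, 7, Novax chooses Med. Subgame-perfect outcome: (R2, Med) with payoffs (9, 9).
Now find the simultaneous Nash equilibrium.
Labs Inc.'s best replies: Low→R1; Med→R2; High→R2.
Novax's best replies: R0→Med; R1→Med; R2→Med; R3→Med.
The unique mutual best reply is (R2, Med), giving (9, 9).
Sequential outcome (R2, Med) coincides with the Nash profile (R2, Med).

yes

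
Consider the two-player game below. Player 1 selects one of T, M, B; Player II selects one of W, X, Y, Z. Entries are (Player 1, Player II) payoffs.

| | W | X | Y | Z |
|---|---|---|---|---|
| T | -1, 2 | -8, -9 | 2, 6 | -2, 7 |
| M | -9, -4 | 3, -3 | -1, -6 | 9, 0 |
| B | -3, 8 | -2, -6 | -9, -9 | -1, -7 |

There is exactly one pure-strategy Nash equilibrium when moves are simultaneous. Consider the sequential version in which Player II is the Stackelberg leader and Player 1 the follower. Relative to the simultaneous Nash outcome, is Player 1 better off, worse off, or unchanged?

Solve by backward induction (Player II leads).
- W: BR = T, leader payoff 2.
- X: BR = M, leader payoff -3.
- Y: BR = T, leader payoff 6.
- Z: BR = M, leader payoff 0.
Player II's induced payoffs are 2, -3, 6, 0, so Player II commits to Y. Subgame-perfect outcome: (T, Y) with payoffs (2, 6).
Under simultaneous play:
Player 1's best replies: W→T; X→M; Y→T; Z→M.
Player II's best replies: T→Z; M→Z; B→W.
The unique mutual best reply is (M, Z), giving (9, 0).
Player 1 earns 2 sequentially versus 9 at the Nash outcome: worse off.

worse off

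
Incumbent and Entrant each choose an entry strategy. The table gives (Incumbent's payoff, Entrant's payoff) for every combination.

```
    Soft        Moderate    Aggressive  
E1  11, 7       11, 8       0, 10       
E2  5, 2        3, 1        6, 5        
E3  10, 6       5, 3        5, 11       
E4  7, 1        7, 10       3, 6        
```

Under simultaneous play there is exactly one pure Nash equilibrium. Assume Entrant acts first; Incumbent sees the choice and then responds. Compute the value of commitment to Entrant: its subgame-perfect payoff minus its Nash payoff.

3

Backward induction with Entrant moving first.
- Soft: BR = E1, leader payoff 7.
- Moderate: BR = E1, leader payoff 8.
- Aggressive: BR = E2, leader payoff 5.
Among 7, 8, 5, the best is 8 at Moderate. Subgame-perfect outcome: (E1, Moderate) with payoffs (11, 8).
Now find the simultaneous Nash equilibrium.
Incumbent's best replies: Soft→E1; Moderate→E1; Aggressive→E2.
Entrant's best replies: E1→Aggressive; E2→Aggressive; E3→Aggressive; E4→Moderate.
Only (E2, Aggressive) has each player best-responding; Nash payoffs (6, 5).
Entrant's commitment gain: 8 − 5 = 3.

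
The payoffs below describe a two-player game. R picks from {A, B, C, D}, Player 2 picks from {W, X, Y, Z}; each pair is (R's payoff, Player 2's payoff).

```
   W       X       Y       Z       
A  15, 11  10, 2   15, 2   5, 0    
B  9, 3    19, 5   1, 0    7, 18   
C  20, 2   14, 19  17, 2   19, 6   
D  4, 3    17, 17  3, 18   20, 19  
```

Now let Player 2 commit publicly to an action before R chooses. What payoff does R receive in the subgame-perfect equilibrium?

R best-responds to each possible Player 2 move:
- W: R compares 15, 9, 20, 4 and picks C; Player 2 would get 2.
- X: R compares 10, 19, 14, 17 and picks B; Player 2 would get 5.
- Y: R compares 15, 1, 17, 3 and picks C; Player 2 would get 2.
- Z: R compares 5, 7, 19, 20 and picks D; Player 2 would get 19.
Among 2, 5, 2, 19, the best is 19 at Z. Subgame-perfect outcome: (D, Z) with payoffs (20, 19).

20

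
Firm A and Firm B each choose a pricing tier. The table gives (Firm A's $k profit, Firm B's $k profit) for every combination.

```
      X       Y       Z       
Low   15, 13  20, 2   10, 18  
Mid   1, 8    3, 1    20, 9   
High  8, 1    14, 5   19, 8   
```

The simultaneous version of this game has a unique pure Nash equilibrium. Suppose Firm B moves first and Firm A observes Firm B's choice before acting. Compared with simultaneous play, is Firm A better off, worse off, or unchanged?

Work backward from Firm A's decision.
- X: BR = Low, leader payoff 13.
- Y: BR = Low, leader payoff 2.
- Z: BR = Mid, leader payoff 9.
Maximizing over 13, 2, 9, Firm B chooses X. Subgame-perfect outcome: (Low, X) with payoffs (15, 13).
For the simultaneous game, intersect best replies.
Firm A's best replies: X→Low; Y→Low; Z→Mid.
Firm B's best replies: Low→Z; Mid→Z; High→Z.
The unique mutual best reply is (Mid, Z), giving (20, 9).
Firm A earns 15 sequentially versus 20 at the Nash outcome: worse off.

worse off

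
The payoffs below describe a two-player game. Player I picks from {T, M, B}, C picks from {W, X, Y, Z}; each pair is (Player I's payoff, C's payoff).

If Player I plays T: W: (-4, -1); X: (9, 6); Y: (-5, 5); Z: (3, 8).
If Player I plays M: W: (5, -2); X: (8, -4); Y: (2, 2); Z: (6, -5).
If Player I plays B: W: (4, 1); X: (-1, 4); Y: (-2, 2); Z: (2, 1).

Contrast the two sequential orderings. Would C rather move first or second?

If Player I leads: C's best replies are T→Z, M→Y, B→X; Player I's induced payoffs 3, 2, -1; outcome (T, Z), payoffs (3, 8).
If C leads: Player I's best replies are W→M, X→T, Y→M, Z→M; C's induced payoffs -2, 6, 2, -5; outcome (T, X), payoffs (9, 6).
C gets 6 moving first and 8 moving second, so C prefers to move second.

second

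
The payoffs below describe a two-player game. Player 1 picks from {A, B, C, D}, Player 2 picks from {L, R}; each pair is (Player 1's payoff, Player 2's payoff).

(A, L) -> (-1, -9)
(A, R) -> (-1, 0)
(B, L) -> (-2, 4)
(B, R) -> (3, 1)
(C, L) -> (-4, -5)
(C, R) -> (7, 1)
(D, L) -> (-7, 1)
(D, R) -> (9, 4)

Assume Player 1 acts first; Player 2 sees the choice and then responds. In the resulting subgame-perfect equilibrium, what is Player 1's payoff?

Work backward from Player 2's decision.
- A → Player 2 plays R (best of -9, 0); Player 1 gets -1.
- B → Player 2 plays L (best of 4, 1); Player 1 gets -2.
- C → Player 2 plays R (best of -5, 1); Player 1 gets 7.
- D → Player 2 plays R (best of 1, 4); Player 1 gets 9.
Among -1, -2, 7, 9, the best is 9 at D. Subgame-perfect outcome: (D, R) with payoffs (9, 4).

9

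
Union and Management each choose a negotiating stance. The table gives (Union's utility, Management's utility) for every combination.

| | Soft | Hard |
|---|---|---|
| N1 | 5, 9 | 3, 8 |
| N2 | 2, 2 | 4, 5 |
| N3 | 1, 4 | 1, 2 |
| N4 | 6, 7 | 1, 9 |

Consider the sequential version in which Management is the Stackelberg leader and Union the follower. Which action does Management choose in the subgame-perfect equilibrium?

Soft

Solve by backward induction (Management leads).
- Soft → Union plays N4 (best of 5, 2, 1, 6); Management gets 7.
- Hard → Union plays N2 (best of 3, 4, 1, 1); Management gets 5.
Among 7, 5, the best is 7 at Soft. Subgame-perfect outcome: (N4, Soft) with payoffs (6, 7).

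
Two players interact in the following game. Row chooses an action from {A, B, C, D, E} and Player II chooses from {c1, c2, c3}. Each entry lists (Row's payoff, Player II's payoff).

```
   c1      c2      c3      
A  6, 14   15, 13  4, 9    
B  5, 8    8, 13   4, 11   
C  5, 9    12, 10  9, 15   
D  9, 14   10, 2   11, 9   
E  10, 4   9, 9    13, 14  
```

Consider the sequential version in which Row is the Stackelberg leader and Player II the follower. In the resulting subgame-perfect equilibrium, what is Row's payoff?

Player II best-responds to each possible Row move:
- A: BR = c1, leader payoff 6.
- B: BR = c2, leader payoff 8.
- C: BR = c3, leader payoff 9.
- D: BR = c1, leader payoff 9.
- E: BR = c3, leader payoff 13.
Maximizing over 6, 8, 9, 9, 13, Row chooses E. Subgame-perfect outcome: (E, c3) with payoffs (13, 14).

13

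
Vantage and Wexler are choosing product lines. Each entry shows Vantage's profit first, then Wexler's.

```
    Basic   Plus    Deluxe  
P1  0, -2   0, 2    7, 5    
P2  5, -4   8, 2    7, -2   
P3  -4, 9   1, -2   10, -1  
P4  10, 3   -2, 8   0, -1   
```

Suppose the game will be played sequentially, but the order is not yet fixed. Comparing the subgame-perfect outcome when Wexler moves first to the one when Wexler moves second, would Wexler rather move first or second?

If Vantage leads: Wexler's best replies are P1→Deluxe, P2→Plus, P3→Basic, P4→Plus; Vantage's induced payoffs 7, 8, -4, -2; outcome (P2, Plus), payoffs (8, 2).
If Wexler leads: Vantage's best replies are Basic→P4, Plus→P2, Deluxe→P3; Wexler's induced payoffs 3, 2, -1; outcome (P4, Basic), payoffs (10, 3).
Wexler gets 3 moving first and 2 moving second, so Wexler prefers to move first.

first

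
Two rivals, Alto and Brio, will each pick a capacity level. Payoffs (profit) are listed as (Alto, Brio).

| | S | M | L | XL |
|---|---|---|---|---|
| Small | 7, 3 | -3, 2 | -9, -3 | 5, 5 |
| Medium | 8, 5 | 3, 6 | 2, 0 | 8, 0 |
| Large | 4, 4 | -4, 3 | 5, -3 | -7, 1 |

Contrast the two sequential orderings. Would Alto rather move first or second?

first

If Alto leads: Brio's best replies are Small→XL, Medium→M, Large→S; Alto's induced payoffs 5, 3, 4; outcome (Small, XL), payoffs (5, 5).
If Brio leads: Alto's best replies are S→Medium, M→Medium, L→Large, XL→Medium; Brio's induced payoffs 5, 6, -3, 0; outcome (Medium, M), payoffs (3, 6).
Alto gets 5 moving first and 3 moving second, so Alto prefers to move first.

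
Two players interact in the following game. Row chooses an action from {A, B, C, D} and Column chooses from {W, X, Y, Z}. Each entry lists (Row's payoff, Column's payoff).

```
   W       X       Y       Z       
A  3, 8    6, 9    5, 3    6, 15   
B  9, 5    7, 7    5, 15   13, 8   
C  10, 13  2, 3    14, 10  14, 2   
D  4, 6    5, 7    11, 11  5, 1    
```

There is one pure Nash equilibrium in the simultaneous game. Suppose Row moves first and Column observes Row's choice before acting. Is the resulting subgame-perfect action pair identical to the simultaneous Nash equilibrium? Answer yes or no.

Work backward from Column's decision.
- A → Column plays Z (best of 8, 9, 3, 15); Row gets 6.
- B → Column plays Y (best of 5, 7, 15, 8); Row gets 5.
- C → Column plays W (best of 13, 3, 10, 2); Row gets 10.
- D → Column plays Y (best of 6, 7, 11, 1); Row gets 11.
Among 6, 5, 10, 11, the best is 11 at D. Subgame-perfect outcome: (D, Y) with payoffs (11, 11).
Under simultaneous play:
Row's best replies: W→C; X→B; Y→C; Z→C.
Column's best replies: A→Z; B→Y; C→W; D→Y.
The unique mutual best reply is (C, W), giving (10, 13).
Sequential outcome (D, Y) differs from the Nash profile (C, W).

no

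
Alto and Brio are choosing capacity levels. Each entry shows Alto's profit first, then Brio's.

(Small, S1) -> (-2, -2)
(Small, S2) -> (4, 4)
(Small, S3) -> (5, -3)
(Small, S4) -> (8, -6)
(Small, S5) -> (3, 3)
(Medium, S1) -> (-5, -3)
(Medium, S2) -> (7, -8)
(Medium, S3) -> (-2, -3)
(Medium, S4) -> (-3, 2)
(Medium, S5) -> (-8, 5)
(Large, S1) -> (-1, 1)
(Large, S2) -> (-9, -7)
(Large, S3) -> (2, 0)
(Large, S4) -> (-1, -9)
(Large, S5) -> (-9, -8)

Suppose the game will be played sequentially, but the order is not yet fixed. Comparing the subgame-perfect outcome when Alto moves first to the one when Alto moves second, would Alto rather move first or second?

If Alto leads: Brio's best replies are Small→S2, Medium→S5, Large→S1; Alto's induced payoffs 4, -8, -1; outcome (Small, S2), payoffs (4, 4).
If Brio leads: Alto's best replies are S1→Large, S2→Medium, S3→Small, S4→Small, S5→Small; Brio's induced payoffs 1, -8, -3, -6, 3; outcome (Small, S5), payoffs (3, 3).
Alto gets 4 moving first and 3 moving second, so Alto prefers to move first.

first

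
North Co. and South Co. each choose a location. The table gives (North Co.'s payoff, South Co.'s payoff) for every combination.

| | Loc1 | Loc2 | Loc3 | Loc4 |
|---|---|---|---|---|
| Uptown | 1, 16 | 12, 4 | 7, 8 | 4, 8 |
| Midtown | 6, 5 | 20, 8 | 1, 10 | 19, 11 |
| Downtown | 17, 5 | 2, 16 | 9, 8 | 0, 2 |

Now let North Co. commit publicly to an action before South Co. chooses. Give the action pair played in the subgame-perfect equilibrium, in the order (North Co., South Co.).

(Midtown, Loc4)

South Co. best-responds to each possible North Co. move:
- Uptown: South Co. compares 16, 4, 8, 8 and picks Loc1; North Co. would get 1.
- Midtown: South Co. compares 5, 8, 10, 11 and picks Loc4; North Co. would get 19.
- Downtown: South Co. compares 5, 16, 8, 2 and picks Loc2; North Co. would get 2.
Maximizing over 1, 19, 2, North Co. chooses Midtown. Subgame-perfect outcome: (Midtown, Loc4) with payoffs (19, 11).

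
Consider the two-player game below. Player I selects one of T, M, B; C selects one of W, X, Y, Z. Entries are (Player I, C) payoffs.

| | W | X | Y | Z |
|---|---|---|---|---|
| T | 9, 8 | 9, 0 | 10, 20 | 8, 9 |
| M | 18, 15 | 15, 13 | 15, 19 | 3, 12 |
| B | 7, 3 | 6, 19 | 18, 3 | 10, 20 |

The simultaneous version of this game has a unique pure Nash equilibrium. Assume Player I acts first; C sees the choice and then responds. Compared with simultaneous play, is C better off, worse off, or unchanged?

worse off

C best-responds to each possible Player I move:
- T → C plays Y (best of 8, 0, 20, 9); Player I gets 10.
- M → C plays Y (best of 15, 13, 19, 12); Player I gets 15.
- B → C plays Z (best of 3, 19, 3, 20); Player I gets 10.
Maximizing over 10, 15, 10, Player I chooses M. Subgame-perfect outcome: (M, Y) with payoffs (15, 19).
Under simultaneous play:
Player I's best replies: W→M; X→M; Y→B; Z→B.
C's best replies: T→Y; M→Y; B→Z.
The unique mutual best reply is (B, Z), giving (10, 20).
C earns 19 sequentially versus 20 at the Nash outcome: worse off.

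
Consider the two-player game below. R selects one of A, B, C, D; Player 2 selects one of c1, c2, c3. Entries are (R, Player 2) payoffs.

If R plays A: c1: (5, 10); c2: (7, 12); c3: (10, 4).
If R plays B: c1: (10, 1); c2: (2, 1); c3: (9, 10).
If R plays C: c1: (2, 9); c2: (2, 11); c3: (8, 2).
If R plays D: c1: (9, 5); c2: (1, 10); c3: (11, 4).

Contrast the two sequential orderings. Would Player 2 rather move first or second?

If R leads: Player 2's best replies are A→c2, B→c3, C→c2, D→c2; R's induced payoffs 7, 9, 2, 1; outcome (B, c3), payoffs (9, 10).
If Player 2 leads: R's best replies are c1→B, c2→A, c3→D; Player 2's induced payoffs 1, 12, 4; outcome (A, c2), payoffs (7, 12).
Player 2 gets 12 moving first and 10 moving second, so Player 2 prefers to move first.

first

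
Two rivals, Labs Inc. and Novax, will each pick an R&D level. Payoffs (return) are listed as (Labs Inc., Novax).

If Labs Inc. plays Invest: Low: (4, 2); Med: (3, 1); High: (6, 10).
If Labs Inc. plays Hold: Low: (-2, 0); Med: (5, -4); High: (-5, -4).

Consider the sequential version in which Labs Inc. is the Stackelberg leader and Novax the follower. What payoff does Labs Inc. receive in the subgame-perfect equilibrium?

6

Work backward from Novax's decision.
- Invest: BR = High, leader payoff 6.
- Hold: BR = Low, leader payoff -2.
Among 6, -2, the best is 6 at Invest. Subgame-perfect outcome: (Invest, High) with payoffs (6, 10).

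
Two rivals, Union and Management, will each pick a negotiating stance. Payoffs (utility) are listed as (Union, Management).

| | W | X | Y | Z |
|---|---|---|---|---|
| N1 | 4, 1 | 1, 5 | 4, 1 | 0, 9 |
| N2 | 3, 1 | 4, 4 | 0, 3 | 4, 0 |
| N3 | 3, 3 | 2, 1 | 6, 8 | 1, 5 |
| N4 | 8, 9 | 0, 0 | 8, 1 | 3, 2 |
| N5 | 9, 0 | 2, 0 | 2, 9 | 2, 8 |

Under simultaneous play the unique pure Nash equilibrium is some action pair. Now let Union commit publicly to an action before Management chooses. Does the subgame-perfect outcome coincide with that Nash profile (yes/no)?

no

Work backward from Management's decision.
- N1: BR = Z, leader payoff 0.
- N2: BR = X, leader payoff 4.
- N3: BR = Y, leader payoff 6.
- N4: BR = W, leader payoff 8.
- N5: BR = Y, leader payoff 2.
Among 0, 4, 6, 8, 2, the best is 8 at N4. Subgame-perfect outcome: (N4, W) with payoffs (8, 9).
Under simultaneous play:
Union's best replies: W→N5; X→N2; Y→N4; Z→N2.
Management's best replies: N1→Z; N2→X; N3→Y; N4→W; N5→Y.
Only (N2, X) has each player best-responding; Nash payoffs (4, 4).
Sequential outcome (N4, W) differs from the Nash profile (N2, X).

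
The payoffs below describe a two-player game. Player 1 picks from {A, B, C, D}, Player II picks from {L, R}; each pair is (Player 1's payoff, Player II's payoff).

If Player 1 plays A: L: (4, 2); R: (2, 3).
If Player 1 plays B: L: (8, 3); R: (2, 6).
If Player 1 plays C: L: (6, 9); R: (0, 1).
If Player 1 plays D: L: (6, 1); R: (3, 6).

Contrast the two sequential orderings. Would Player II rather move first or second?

If Player 1 leads: Player II's best replies are A→R, B→R, C→L, D→R; Player 1's induced payoffs 2, 2, 6, 3; outcome (C, L), payoffs (6, 9).
If Player II leads: Player 1's best replies are L→B, R→D; Player II's induced payoffs 3, 6; outcome (D, R), payoffs (3, 6).
Player II gets 6 moving first and 9 moving second, so Player II prefers to move second.

second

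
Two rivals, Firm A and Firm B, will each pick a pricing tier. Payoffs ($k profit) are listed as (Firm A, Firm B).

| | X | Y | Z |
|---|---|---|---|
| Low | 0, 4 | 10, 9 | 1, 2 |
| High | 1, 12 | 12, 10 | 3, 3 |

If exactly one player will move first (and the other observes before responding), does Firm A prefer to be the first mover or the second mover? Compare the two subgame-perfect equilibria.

first

If Firm A leads: Firm B's best replies are Low→Y, High→X; Firm A's induced payoffs 10, 1; outcome (Low, Y), payoffs (10, 9).
If Firm B leads: Firm A's best replies are X→High, Y→High, Z→High; Firm B's induced payoffs 12, 10, 3; outcome (High, X), payoffs (1, 12).
Firm A gets 10 moving first and 1 moving second, so Firm A prefers to move first.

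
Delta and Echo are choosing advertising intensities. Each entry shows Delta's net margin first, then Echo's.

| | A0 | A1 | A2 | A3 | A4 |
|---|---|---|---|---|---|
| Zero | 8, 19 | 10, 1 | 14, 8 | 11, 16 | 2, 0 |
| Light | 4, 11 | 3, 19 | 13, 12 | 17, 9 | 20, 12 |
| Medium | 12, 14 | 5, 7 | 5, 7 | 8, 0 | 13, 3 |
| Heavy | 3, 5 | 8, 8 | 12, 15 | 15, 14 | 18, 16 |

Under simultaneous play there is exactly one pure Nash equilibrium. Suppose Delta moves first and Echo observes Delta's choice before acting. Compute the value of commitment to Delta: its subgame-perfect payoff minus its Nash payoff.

6

Echo best-responds to each possible Delta move:
- Zero → Echo plays A0 (best of 19, 1, 8, 16, 0); Delta gets 8.
- Light → Echo plays A1 (best of 11, 19, 12, 9, 12); Delta gets 3.
- Medium → Echo plays A0 (best of 14, 7, 7, 0, 3); Delta gets 12.
- Heavy → Echo plays A4 (best of 5, 8, 15, 14, 16); Delta gets 18.
Delta's induced payoffs are 8, 3, 12, 18, so Delta commits to Heavy. Subgame-perfect outcome: (Heavy, A4) with payoffs (18, 16).
For the simultaneous game, intersect best replies.
Delta's best replies: A0→Medium; A1→Zero; A2→Zero; A3→Light; A4→Light.
Echo's best replies: Zero→A0; Light→A1; Medium→A0; Heavy→A4.
The unique mutual best reply is (Medium, A0), giving (12, 14).
Delta's commitment gain: 18 − 12 = 6.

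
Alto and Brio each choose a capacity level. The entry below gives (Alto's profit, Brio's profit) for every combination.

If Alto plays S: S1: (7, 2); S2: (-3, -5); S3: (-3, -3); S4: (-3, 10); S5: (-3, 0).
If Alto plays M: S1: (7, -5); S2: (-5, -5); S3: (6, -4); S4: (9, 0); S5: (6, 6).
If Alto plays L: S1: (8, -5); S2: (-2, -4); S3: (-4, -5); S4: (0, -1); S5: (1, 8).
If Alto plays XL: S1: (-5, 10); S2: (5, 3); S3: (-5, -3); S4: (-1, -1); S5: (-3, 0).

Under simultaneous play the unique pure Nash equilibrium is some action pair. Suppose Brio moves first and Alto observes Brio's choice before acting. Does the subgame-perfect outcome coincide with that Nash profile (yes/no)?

Solve by backward induction (Brio leads).
- S1: BR = L, leader payoff -5.
- S2: BR = XL, leader payoff 3.
- S3: BR = M, leader payoff -4.
- S4: BR = M, leader payoff 0.
- S5: BR = M, leader payoff 6.
Brio's induced payoffs are -5, 3, -4, 0, 6, so Brio commits to S5. Subgame-perfect outcome: (M, S5) with payoffs (6, 6).
Now find the simultaneous Nash equilibrium.
Alto's best replies: S1→L; S2→XL; S3→M; S4→M; S5→M.
Brio's best replies: S→S4; M→S5; L→S5; XL→S1.
The unique mutual best reply is (M, S5), giving (6, 6).
Sequential outcome (M, S5) coincides with the Nash profile (M, S5).

yes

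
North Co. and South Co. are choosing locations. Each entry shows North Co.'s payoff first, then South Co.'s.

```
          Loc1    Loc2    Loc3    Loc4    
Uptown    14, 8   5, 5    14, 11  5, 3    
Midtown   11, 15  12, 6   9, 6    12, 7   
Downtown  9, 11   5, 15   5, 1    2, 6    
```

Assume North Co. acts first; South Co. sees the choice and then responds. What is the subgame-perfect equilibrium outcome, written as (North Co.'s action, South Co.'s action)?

(Uptown, Loc3)

South Co. best-responds to each possible North Co. move:
- Uptown: BR = Loc3, leader payoff 14.
- Midtown: BR = Loc1, leader payoff 11.
- Downtown: BR = Loc2, leader payoff 5.
Maximizing over 14, 11, 5, North Co. chooses Uptown. Subgame-perfect outcome: (Uptown, Loc3) with payoffs (14, 11).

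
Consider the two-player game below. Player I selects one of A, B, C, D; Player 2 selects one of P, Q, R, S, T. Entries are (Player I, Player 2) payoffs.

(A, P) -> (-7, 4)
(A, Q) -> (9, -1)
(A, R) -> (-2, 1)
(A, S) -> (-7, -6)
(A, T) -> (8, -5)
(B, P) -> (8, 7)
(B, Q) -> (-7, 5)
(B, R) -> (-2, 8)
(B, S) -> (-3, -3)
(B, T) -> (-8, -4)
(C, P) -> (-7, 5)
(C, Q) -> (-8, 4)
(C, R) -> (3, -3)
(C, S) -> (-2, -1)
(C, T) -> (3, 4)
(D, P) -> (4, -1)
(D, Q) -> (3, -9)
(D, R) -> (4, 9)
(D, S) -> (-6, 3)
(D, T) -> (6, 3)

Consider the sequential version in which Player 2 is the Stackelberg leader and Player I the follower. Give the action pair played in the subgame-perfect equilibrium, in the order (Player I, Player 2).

(D, R)

Backward induction with Player 2 moving first.
- P: Player I compares -7, 8, -7, 4 and picks B; Player 2 would get 7.
- Q: Player I compares 9, -7, -8, 3 and picks A; Player 2 would get -1.
- R: Player I compares -2, -2, 3, 4 and picks D; Player 2 would get 9.
- S: Player I compares -7, -3, -2, -6 and picks C; Player 2 would get -1.
- T: Player I compares 8, -8, 3, 6 and picks A; Player 2 would get -5.
Maximizing over 7, -1, 9, -1, -5, Player 2 chooses R. Subgame-perfect outcome: (D, R) with payoffs (4, 9).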